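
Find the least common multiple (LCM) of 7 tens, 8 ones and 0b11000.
Convert 7 tens, 8 ones (place-value notation) → 7×10 + 8 = 78 (decimal)
Convert 0b11000 (binary) → 16 + 8 = 24 (decimal)
Compute lcm(78, 24) = 312
312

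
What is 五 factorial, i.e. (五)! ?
Convert 五 (Chinese numeral) → 5 (decimal)
Compute 5! = 120
120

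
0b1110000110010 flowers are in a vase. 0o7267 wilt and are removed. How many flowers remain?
Convert 0b1110000110010 (binary) → 4096 + 2048 + 1024 + 32 + 16 + 2 = 7218 (decimal)
Convert 0o7267 (octal) → 7×512 + 2×64 + 6×8 + 7 = 3767 (decimal)
Compute 7218 - 3767 = 3451
3451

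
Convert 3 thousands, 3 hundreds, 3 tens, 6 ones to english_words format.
Convert 3 thousands, 3 hundreds, 3 tens, 6 ones (place-value notation) → 3×1000 + 3×100 + 3×10 + 6 = 3336 (decimal)
Convert 3336 (decimal) → 3336 = 3×1000 + 3×100 + 36 → three thousand three hundred thirty-six (English words)
three thousand three hundred thirty-six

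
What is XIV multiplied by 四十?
Convert XIV (Roman numeral) → 10 + 4 = 14 (decimal)
Convert 四十 (Chinese numeral) → 4×10 = 40 (decimal)
Compute 14 × 40 = 560
560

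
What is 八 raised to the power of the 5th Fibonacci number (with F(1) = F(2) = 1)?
Convert 八 (Chinese numeral) → 8 (decimal)
Convert the 5th Fibonacci number (with F(1) = F(2) = 1) (Fibonacci index) → 1, 1, 2, 3, 5 → 5 (decimal)
Compute 8 ^ 5 = 32768
32768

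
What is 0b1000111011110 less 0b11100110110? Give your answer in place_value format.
Convert 0b1000111011110 (binary) → 4096 + 256 + 128 + 64 + 16 + 8 + 4 + 2 = 4574 (decimal)
Convert 0b11100110110 (binary) → 1024 + 512 + 256 + 32 + 16 + 4 + 2 = 1846 (decimal)
Compute 4574 - 1846 = 2728
Convert 2728 (decimal) → 2728 = 2×1000 + 7×100 + 2×10 + 8 → 2 thousands, 7 hundreds, 2 tens, 8 ones (place-value notation)
2 thousands, 7 hundreds, 2 tens, 8 ones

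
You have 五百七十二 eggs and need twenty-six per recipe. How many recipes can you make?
Convert 五百七十二 (Chinese numeral) → 5×100 + 7×10 + 2 = 572 (decimal)
Convert twenty-six (English words) → 26 (decimal)
Compute 572 ÷ 26 = 22
22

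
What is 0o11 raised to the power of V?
Convert 0o11 (octal) → 1×8 + 1 = 9 (decimal)
Convert V (Roman numeral) → 5 (decimal)
Compute 9 ^ 5 = 59049
59049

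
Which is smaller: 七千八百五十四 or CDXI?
Convert 七千八百五十四 (Chinese numeral) → 7×1000 + 8×100 + 5×10 + 4 = 7854 (decimal)
Convert CDXI (Roman numeral) → 400 + 10 + 1 = 411 (decimal)
Compare 7854 vs 411: smaller = 411
411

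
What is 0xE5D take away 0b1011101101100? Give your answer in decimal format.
Convert 0xE5D (hexadecimal) → 14×256 + 5×16 + 13 = 3677 (decimal)
Convert 0b1011101101100 (binary) → 4096 + 1024 + 512 + 256 + 64 + 32 + 8 + 4 = 5996 (decimal)
Compute 3677 - 5996 = -2319
-2319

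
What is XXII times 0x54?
Convert XXII (Roman numeral) → 10 + 10 + 1 + 1 = 22 (decimal)
Convert 0x54 (hexadecimal) → 5×16 + 4 = 84 (decimal)
Compute 22 × 84 = 1848
1848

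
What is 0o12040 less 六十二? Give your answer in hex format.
Convert 0o12040 (octal) → 1×4096 + 2×512 + 4×8 = 5152 (decimal)
Convert 六十二 (Chinese numeral) → 6×10 + 2 = 62 (decimal)
Compute 5152 - 62 = 5090
Convert 5090 (decimal) → 5090 = 1×4096 + 3×256 + 14×16 + 2 → 0x13E2 (hexadecimal)
0x13E2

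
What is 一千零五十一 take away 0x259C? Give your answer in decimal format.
Convert 一千零五十一 (Chinese numeral) → 1×1000 + 5×10 + 1 = 1051 (decimal)
Convert 0x259C (hexadecimal) → 2×4096 + 5×256 + 9×16 + 12 = 9628 (decimal)
Compute 1051 - 9628 = -8577
-8577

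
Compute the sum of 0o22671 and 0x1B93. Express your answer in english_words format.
Convert 0o22671 (octal) → 2×4096 + 2×512 + 6×64 + 7×8 + 1 = 9657 (decimal)
Convert 0x1B93 (hexadecimal) → 1×4096 + 11×256 + 9×16 + 3 = 7059 (decimal)
Compute 9657 + 7059 = 16716
Convert 16716 (decimal) → 16716 = 16×1000 + 7×100 + 16 → sixteen thousand seven hundred sixteen (English words)
sixteen thousand seven hundred sixteen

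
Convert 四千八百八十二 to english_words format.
Convert 四千八百八十二 (Chinese numeral) → 4×1000 + 8×100 + 8×10 + 2 = 4882 (decimal)
Convert 4882 (decimal) → 4882 = 4×1000 + 8×100 + 82 → four thousand eight hundred eighty-two (English words)
four thousand eight hundred eighty-two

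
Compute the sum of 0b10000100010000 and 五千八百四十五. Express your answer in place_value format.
Convert 0b10000100010000 (binary) → 8192 + 256 + 16 = 8464 (decimal)
Convert 五千八百四十五 (Chinese numeral) → 5×1000 + 8×100 + 4×10 + 5 = 5845 (decimal)
Compute 8464 + 5845 = 14309
Convert 14309 (decimal) → 14309 = 14×1000 + 3×100 + 9 → 14 thousands, 3 hundreds, 9 ones (place-value notation)
14 thousands, 3 hundreds, 9 ones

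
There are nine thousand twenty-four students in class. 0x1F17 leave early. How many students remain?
Convert nine thousand twenty-four (English words) → 9×1000 + 24 = 9024 (decimal)
Convert 0x1F17 (hexadecimal) → 1×4096 + 15×256 + 1×16 + 7 = 7959 (decimal)
Compute 9024 - 7959 = 1065
1065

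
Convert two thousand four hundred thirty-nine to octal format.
Convert two thousand four hundred thirty-nine (English words) → 2×1000 + 4×100 + 39 = 2439 (decimal)
Convert 2439 (decimal) → 2439 = 4×512 + 6×64 + 7 → 0o4607 (octal)
0o4607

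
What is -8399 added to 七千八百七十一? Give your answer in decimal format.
Convert 七千八百七十一 (Chinese numeral) → 7×1000 + 8×100 + 7×10 + 1 = 7871 (decimal)
Compute -8399 + 7871 = -528
-528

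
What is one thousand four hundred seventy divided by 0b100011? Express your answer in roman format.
Convert one thousand four hundred seventy (English words) → 1×1000 + 4×100 + 70 = 1470 (decimal)
Convert 0b100011 (binary) → 32 + 2 + 1 = 35 (decimal)
Compute 1470 ÷ 35 = 42
Convert 42 (decimal) → 42 = 40 + 1 + 1 → XLII (Roman numeral)
XLII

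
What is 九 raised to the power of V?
Convert 九 (Chinese numeral) → 9 (decimal)
Convert V (Roman numeral) → 5 (decimal)
Compute 9 ^ 5 = 59049
59049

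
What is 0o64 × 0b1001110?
Convert 0o64 (octal) → 6×8 + 4 = 52 (decimal)
Convert 0b1001110 (binary) → 64 + 8 + 4 + 2 = 78 (decimal)
Compute 52 × 78 = 4056
4056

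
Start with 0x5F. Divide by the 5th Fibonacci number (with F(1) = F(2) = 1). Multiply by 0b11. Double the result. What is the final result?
Convert 0x5F (hexadecimal) → 5×16 + 15 = 95 (decimal)
Start: 95
Convert the 5th Fibonacci number (with F(1) = F(2) = 1) (Fibonacci index) → 1, 1, 2, 3, 5 → 5 (decimal)
95 ÷ 5 = 19
Convert 0b11 (binary) → 2 + 1 = 3 (decimal)
19 × 3 = 57
57 × 2 = 114
114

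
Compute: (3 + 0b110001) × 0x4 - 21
Convert 0b110001 (binary) → 32 + 16 + 1 = 49 (decimal)
Convert 0x4 (hexadecimal) → 4 (decimal)
Expression in decimal: (3 + 49) × 4 - 21
Parentheses first: 3 + 49 = 52
Multiply: 52 × 4 = 208
Subtract: 208 - 21 = 187
187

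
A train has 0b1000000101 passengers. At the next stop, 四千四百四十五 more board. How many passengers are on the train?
Convert 0b1000000101 (binary) → 512 + 4 + 1 = 517 (decimal)
Convert 四千四百四十五 (Chinese numeral) → 4×1000 + 4×100 + 4×10 + 5 = 4445 (decimal)
Compute 517 + 4445 = 4962
4962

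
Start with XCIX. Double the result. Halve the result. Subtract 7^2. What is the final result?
Convert XCIX (Roman numeral) → 90 + 9 = 99 (decimal)
Start: 99
99 × 2 = 198
198 ÷ 2 = 99
Convert 7^2 (power) → 49 (decimal)
99 - 49 = 50
50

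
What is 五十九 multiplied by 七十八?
Convert 五十九 (Chinese numeral) → 5×10 + 9 = 59 (decimal)
Convert 七十八 (Chinese numeral) → 7×10 + 8 = 78 (decimal)
Compute 59 × 78 = 4602
4602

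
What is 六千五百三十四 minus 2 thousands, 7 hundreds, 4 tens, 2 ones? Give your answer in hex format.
Convert 六千五百三十四 (Chinese numeral) → 6×1000 + 5×100 + 3×10 + 4 = 6534 (decimal)
Convert 2 thousands, 7 hundreds, 4 tens, 2 ones (place-value notation) → 2×1000 + 7×100 + 4×10 + 2 = 2742 (decimal)
Compute 6534 - 2742 = 3792
Convert 3792 (decimal) → 3792 = 14×256 + 13×16 → 0xED0 (hexadecimal)
0xED0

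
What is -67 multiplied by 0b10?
Convert 0b10 (binary) → 2 (decimal)
Compute -67 × 2 = -134
-134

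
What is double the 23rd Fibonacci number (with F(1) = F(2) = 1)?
The 23rd Fibonacci number (with F(1) = F(2) = 1) = 28657
Compute 28657 × 2 = 57314
57314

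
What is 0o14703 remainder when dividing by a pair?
Convert 0o14703 (octal) → 1×4096 + 4×512 + 7×64 + 3 = 6595 (decimal)
Convert a pair (colloquial) → 2 (decimal)
Compute 6595 mod 2 = 1
1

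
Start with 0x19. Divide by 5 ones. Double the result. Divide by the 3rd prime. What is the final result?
Convert 0x19 (hexadecimal) → 1×16 + 9 = 25 (decimal)
Start: 25
Convert 5 ones (place-value notation) → 5 (decimal)
25 ÷ 5 = 5
5 × 2 = 10
Convert the 3rd prime (prime index) → 5 (decimal)
10 ÷ 5 = 2
2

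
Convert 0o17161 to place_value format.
Convert 0o17161 (octal) → 1×4096 + 7×512 + 1×64 + 6×8 + 1 = 7793 (decimal)
Convert 7793 (decimal) → 7793 = 7×1000 + 7×100 + 9×10 + 3 → 7 thousands, 7 hundreds, 9 tens, 3 ones (place-value notation)
7 thousands, 7 hundreds, 9 tens, 3 ones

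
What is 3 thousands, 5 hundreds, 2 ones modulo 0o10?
Convert 3 thousands, 5 hundreds, 2 ones (place-value notation) → 3×1000 + 5×100 + 2 = 3502 (decimal)
Convert 0o10 (octal) → 1×8 = 8 (decimal)
Compute 3502 mod 8 = 6
6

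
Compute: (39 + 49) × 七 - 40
Convert 七 (Chinese numeral) → 7 (decimal)
Expression in decimal: (39 + 49) × 7 - 40
Parentheses first: 39 + 49 = 88
Multiply: 88 × 7 = 616
Subtract: 616 - 40 = 576
576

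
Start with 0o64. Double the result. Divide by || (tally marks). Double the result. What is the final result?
Convert 0o64 (octal) → 6×8 + 4 = 52 (decimal)
Start: 52
52 × 2 = 104
Convert || (tally marks) → 2 (decimal)
104 ÷ 2 = 52
52 × 2 = 104
104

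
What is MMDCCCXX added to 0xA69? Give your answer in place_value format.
Convert MMDCCCXX (Roman numeral) → 1000 + 1000 + 500 + 100 + 100 + 100 + 10 + 10 = 2820 (decimal)
Convert 0xA69 (hexadecimal) → 10×256 + 6×16 + 9 = 2665 (decimal)
Compute 2820 + 2665 = 5485
Convert 5485 (decimal) → 5485 = 5×1000 + 4×100 + 8×10 + 5 → 5 thousands, 4 hundreds, 8 tens, 5 ones (place-value notation)
5 thousands, 4 hundreds, 8 tens, 5 ones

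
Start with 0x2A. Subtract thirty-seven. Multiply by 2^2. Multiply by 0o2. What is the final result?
Convert 0x2A (hexadecimal) → 2×16 + 10 = 42 (decimal)
Start: 42
Convert thirty-seven (English words) → 37 (decimal)
42 - 37 = 5
Convert 2^2 (power) → 4 (decimal)
5 × 4 = 20
Convert 0o2 (octal) → 2 (decimal)
20 × 2 = 40
40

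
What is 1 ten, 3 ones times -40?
Convert 1 ten, 3 ones (place-value notation) → 1×10 + 3 = 13 (decimal)
Compute 13 × -40 = -520
-520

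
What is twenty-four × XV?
Convert twenty-four (English words) → 24 (decimal)
Convert XV (Roman numeral) → 10 + 5 = 15 (decimal)
Compute 24 × 15 = 360
360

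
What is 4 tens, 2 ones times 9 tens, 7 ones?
Convert 4 tens, 2 ones (place-value notation) → 4×10 + 2 = 42 (decimal)
Convert 9 tens, 7 ones (place-value notation) → 9×10 + 7 = 97 (decimal)
Compute 42 × 97 = 4074
4074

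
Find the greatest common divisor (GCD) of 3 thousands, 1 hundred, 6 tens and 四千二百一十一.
Convert 3 thousands, 1 hundred, 6 tens (place-value notation) → 3×1000 + 1×100 + 6×10 = 3160 (decimal)
Convert 四千二百一十一 (Chinese numeral) → 4×1000 + 2×100 + 1×10 + 1 = 4211 (decimal)
Compute gcd(3160, 4211) = 1
1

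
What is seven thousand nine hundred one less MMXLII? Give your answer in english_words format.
Convert seven thousand nine hundred one (English words) → 7×1000 + 9×100 + 1 = 7901 (decimal)
Convert MMXLII (Roman numeral) → 1000 + 1000 + 40 + 1 + 1 = 2042 (decimal)
Compute 7901 - 2042 = 5859
Convert 5859 (decimal) → 5859 = 5×1000 + 8×100 + 59 → five thousand eight hundred fifty-nine (English words)
five thousand eight hundred fifty-nine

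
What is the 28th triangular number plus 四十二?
The 28th triangular number = 28×29/2 = 406
Convert 四十二 (Chinese numeral) → 4×10 + 2 = 42 (decimal)
Compute 406 + 42 = 448
448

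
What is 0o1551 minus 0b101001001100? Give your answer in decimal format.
Convert 0o1551 (octal) → 1×512 + 5×64 + 5×8 + 1 = 873 (decimal)
Convert 0b101001001100 (binary) → 2048 + 512 + 64 + 8 + 4 = 2636 (decimal)
Compute 873 - 2636 = -1763
-1763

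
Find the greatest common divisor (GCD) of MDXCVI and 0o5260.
Convert MDXCVI (Roman numeral) → 1000 + 500 + 90 + 5 + 1 = 1596 (decimal)
Convert 0o5260 (octal) → 5×512 + 2×64 + 6×8 = 2736 (decimal)
Compute gcd(1596, 2736) = 228
228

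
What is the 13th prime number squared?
The 13th prime number = 41
Compute 41² = 41 × 41 = 1681
1681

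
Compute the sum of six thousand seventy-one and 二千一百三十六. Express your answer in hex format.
Convert six thousand seventy-one (English words) → 6×1000 + 71 = 6071 (decimal)
Convert 二千一百三十六 (Chinese numeral) → 2×1000 + 1×100 + 3×10 + 6 = 2136 (decimal)
Compute 6071 + 2136 = 8207
Convert 8207 (decimal) → 8207 = 2×4096 + 15 → 0x200F (hexadecimal)
0x200F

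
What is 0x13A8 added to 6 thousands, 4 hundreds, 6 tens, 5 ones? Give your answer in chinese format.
Convert 0x13A8 (hexadecimal) → 1×4096 + 3×256 + 10×16 + 8 = 5032 (decimal)
Convert 6 thousands, 4 hundreds, 6 tens, 5 ones (place-value notation) → 6×1000 + 4×100 + 6×10 + 5 = 6465 (decimal)
Compute 5032 + 6465 = 11497
Convert 11497 (decimal) → 11497 = 1×10000 + 1×1000 + 4×100 + 9×10 + 7 → 一万一千四百九十七 (Chinese numeral)
一万一千四百九十七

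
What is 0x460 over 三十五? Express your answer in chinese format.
Convert 0x460 (hexadecimal) → 4×256 + 6×16 = 1120 (decimal)
Convert 三十五 (Chinese numeral) → 3×10 + 5 = 35 (decimal)
Compute 1120 ÷ 35 = 32
Convert 32 (decimal) → 32 = 3×10 + 2 → 三十二 (Chinese numeral)
三十二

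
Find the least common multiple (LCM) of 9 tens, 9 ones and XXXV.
Convert 9 tens, 9 ones (place-value notation) → 9×10 + 9 = 99 (decimal)
Convert XXXV (Roman numeral) → 10 + 10 + 10 + 5 = 35 (decimal)
Compute lcm(99, 35) = 3465
3465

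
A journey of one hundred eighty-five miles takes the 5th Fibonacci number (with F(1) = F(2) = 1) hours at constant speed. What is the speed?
Convert one hundred eighty-five (English words) → 1×100 + 85 = 185 (decimal)
Convert the 5th Fibonacci number (with F(1) = F(2) = 1) (Fibonacci index) → 1, 1, 2, 3, 5 → 5 (decimal)
Compute 185 ÷ 5 = 37
37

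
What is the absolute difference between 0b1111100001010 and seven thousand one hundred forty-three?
Convert 0b1111100001010 (binary) → 4096 + 2048 + 1024 + 512 + 256 + 8 + 2 = 7946 (decimal)
Convert seven thousand one hundred forty-three (English words) → 7×1000 + 1×100 + 43 = 7143 (decimal)
Compute |7946 - 7143| = 803
803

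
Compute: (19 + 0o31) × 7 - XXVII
Convert 0o31 (octal) → 3×8 + 1 = 25 (decimal)
Convert XXVII (Roman numeral) → 10 + 10 + 5 + 1 + 1 = 27 (decimal)
Expression in decimal: (19 + 25) × 7 - 27
Parentheses first: 19 + 25 = 44
Multiply: 44 × 7 = 308
Subtract: 308 - 27 = 281
281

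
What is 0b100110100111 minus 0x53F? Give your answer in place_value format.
Convert 0b100110100111 (binary) → 2048 + 256 + 128 + 32 + 4 + 2 + 1 = 2471 (decimal)
Convert 0x53F (hexadecimal) → 5×256 + 3×16 + 15 = 1343 (decimal)
Compute 2471 - 1343 = 1128
Convert 1128 (decimal) → 1128 = 1×1000 + 1×100 + 2×10 + 8 → 1 thousand, 1 hundred, 2 tens, 8 ones (place-value notation)
1 thousand, 1 hundred, 2 tens, 8 ones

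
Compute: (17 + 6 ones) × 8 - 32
Convert 6 ones (place-value notation) → 6 (decimal)
Expression in decimal: (17 + 6) × 8 - 32
Parentheses first: 17 + 6 = 23
Multiply: 23 × 8 = 184
Subtract: 184 - 32 = 152
152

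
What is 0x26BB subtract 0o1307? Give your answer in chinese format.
Convert 0x26BB (hexadecimal) → 2×4096 + 6×256 + 11×16 + 11 = 9915 (decimal)
Convert 0o1307 (octal) → 1×512 + 3×64 + 7 = 711 (decimal)
Compute 9915 - 711 = 9204
Convert 9204 (decimal) → 9204 = 9×1000 + 2×100 + 4 → 九千二百零四 (Chinese numeral)
九千二百零四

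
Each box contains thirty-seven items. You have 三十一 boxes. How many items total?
Convert thirty-seven (English words) → 37 (decimal)
Convert 三十一 (Chinese numeral) → 3×10 + 1 = 31 (decimal)
Compute 37 × 31 = 1147
1147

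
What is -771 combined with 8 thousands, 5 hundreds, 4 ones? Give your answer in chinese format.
Convert 8 thousands, 5 hundreds, 4 ones (place-value notation) → 8×1000 + 5×100 + 4 = 8504 (decimal)
Compute -771 + 8504 = 7733
Convert 7733 (decimal) → 7733 = 7×1000 + 7×100 + 3×10 + 3 → 七千七百三十三 (Chinese numeral)
七千七百三十三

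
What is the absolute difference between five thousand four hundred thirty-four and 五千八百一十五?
Convert five thousand four hundred thirty-four (English words) → 5×1000 + 4×100 + 34 = 5434 (decimal)
Convert 五千八百一十五 (Chinese numeral) → 5×1000 + 8×100 + 1×10 + 5 = 5815 (decimal)
Compute |5434 - 5815| = 381
381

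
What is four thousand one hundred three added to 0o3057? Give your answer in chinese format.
Convert four thousand one hundred three (English words) → 4×1000 + 1×100 + 3 = 4103 (decimal)
Convert 0o3057 (octal) → 3×512 + 5×8 + 7 = 1583 (decimal)
Compute 4103 + 1583 = 5686
Convert 5686 (decimal) → 5686 = 5×1000 + 6×100 + 8×10 + 6 → 五千六百八十六 (Chinese numeral)
五千六百八十六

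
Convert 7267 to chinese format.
Convert 7267 (decimal) → 7267 = 7×1000 + 2×100 + 6×10 + 7 → 七千二百六十七 (Chinese numeral)
七千二百六十七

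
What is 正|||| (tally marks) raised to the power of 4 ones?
Convert 正|||| (tally marks) → 5 + 4 = 9 (decimal)
Convert 4 ones (place-value notation) → 4 (decimal)
Compute 9 ^ 4 = 6561
6561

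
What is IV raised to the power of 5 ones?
Convert IV (Roman numeral) → 4 (decimal)
Convert 5 ones (place-value notation) → 5 (decimal)
Compute 4 ^ 5 = 1024
1024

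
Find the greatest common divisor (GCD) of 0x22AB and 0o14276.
Convert 0x22AB (hexadecimal) → 2×4096 + 2×256 + 10×16 + 11 = 8875 (decimal)
Convert 0o14276 (octal) → 1×4096 + 4×512 + 2×64 + 7×8 + 6 = 6334 (decimal)
Compute gcd(8875, 6334) = 1
1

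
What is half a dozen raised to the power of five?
Convert half a dozen (colloquial) → 6 (decimal)
Convert five (English words) → 5 (decimal)
Compute 6 ^ 5 = 7776
7776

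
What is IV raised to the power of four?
Convert IV (Roman numeral) → 4 (decimal)
Convert four (English words) → 4 (decimal)
Compute 4 ^ 4 = 256
256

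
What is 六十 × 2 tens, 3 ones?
Convert 六十 (Chinese numeral) → 6×10 = 60 (decimal)
Convert 2 tens, 3 ones (place-value notation) → 2×10 + 3 = 23 (decimal)
Compute 60 × 23 = 1380
1380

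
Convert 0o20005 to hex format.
Convert 0o20005 (octal) → 2×4096 + 5 = 8197 (decimal)
Convert 8197 (decimal) → 8197 = 2×4096 + 5 → 0x2005 (hexadecimal)
0x2005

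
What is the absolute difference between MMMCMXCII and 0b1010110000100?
Convert MMMCMXCII (Roman numeral) → 1000 + 1000 + 1000 + 900 + 90 + 1 + 1 = 3992 (decimal)
Convert 0b1010110000100 (binary) → 4096 + 1024 + 256 + 128 + 4 = 5508 (decimal)
Compute |3992 - 5508| = 1516
1516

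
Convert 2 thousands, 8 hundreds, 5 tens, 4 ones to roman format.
Convert 2 thousands, 8 hundreds, 5 tens, 4 ones (place-value notation) → 2×1000 + 8×100 + 5×10 + 4 = 2854 (decimal)
Convert 2854 (decimal) → 2854 = 1000 + 1000 + 500 + 100 + 100 + 100 + 50 + 4 → MMDCCCLIV (Roman numeral)
MMDCCCLIV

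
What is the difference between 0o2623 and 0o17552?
Convert 0o2623 (octal) → 2×512 + 6×64 + 2×8 + 3 = 1427 (decimal)
Convert 0o17552 (octal) → 1×4096 + 7×512 + 5×64 + 5×8 + 2 = 8042 (decimal)
Difference: |1427 - 8042| = 6615
6615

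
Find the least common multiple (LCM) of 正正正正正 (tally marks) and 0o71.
Convert 正正正正正 (tally marks) → 5 + 5 + 5 + 5 + 5 = 25 (decimal)
Convert 0o71 (octal) → 7×8 + 1 = 57 (decimal)
Compute lcm(25, 57) = 1425
1425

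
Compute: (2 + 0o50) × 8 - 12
Convert 0o50 (octal) → 5×8 = 40 (decimal)
Expression in decimal: (2 + 40) × 8 - 12
Parentheses first: 2 + 40 = 42
Multiply: 42 × 8 = 336
Subtract: 336 - 12 = 324
324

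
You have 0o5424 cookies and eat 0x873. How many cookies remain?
Convert 0o5424 (octal) → 5×512 + 4×64 + 2×8 + 4 = 2836 (decimal)
Convert 0x873 (hexadecimal) → 8×256 + 7×16 + 3 = 2163 (decimal)
Compute 2836 - 2163 = 673
673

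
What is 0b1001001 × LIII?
Convert 0b1001001 (binary) → 64 + 8 + 1 = 73 (decimal)
Convert LIII (Roman numeral) → 50 + 1 + 1 + 1 = 53 (decimal)
Compute 73 × 53 = 3869
3869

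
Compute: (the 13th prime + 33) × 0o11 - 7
Convert the 13th prime (prime index) → 41 (decimal)
Convert 0o11 (octal) → 1×8 + 1 = 9 (decimal)
Expression in decimal: (41 + 33) × 9 - 7
Parentheses first: 41 + 33 = 74
Multiply: 74 × 9 = 666
Subtract: 666 - 7 = 659
659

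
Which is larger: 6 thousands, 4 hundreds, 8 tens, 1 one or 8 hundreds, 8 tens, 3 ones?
Convert 6 thousands, 4 hundreds, 8 tens, 1 one (place-value notation) → 6×1000 + 4×100 + 8×10 + 1 = 6481 (decimal)
Convert 8 hundreds, 8 tens, 3 ones (place-value notation) → 8×100 + 8×10 + 3 = 883 (decimal)
Compare 6481 vs 883: larger = 6481
6481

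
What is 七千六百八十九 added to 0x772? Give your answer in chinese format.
Convert 七千六百八十九 (Chinese numeral) → 7×1000 + 6×100 + 8×10 + 9 = 7689 (decimal)
Convert 0x772 (hexadecimal) → 7×256 + 7×16 + 2 = 1906 (decimal)
Compute 7689 + 1906 = 9595
Convert 9595 (decimal) → 9595 = 9×1000 + 5×100 + 9×10 + 5 → 九千五百九十五 (Chinese numeral)
九千五百九十五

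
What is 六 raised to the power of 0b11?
Convert 六 (Chinese numeral) → 6 (decimal)
Convert 0b11 (binary) → 2 + 1 = 3 (decimal)
Compute 6 ^ 3 = 216
216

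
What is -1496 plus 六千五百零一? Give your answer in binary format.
Convert 六千五百零一 (Chinese numeral) → 6×1000 + 5×100 + 1 = 6501 (decimal)
Compute -1496 + 6501 = 5005
Convert 5005 (decimal) → 5005 = 4096 + 512 + 256 + 128 + 8 + 4 + 1 → 0b1001110001101 (binary)
0b1001110001101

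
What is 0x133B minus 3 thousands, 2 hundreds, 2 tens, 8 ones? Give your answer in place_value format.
Convert 0x133B (hexadecimal) → 1×4096 + 3×256 + 3×16 + 11 = 4923 (decimal)
Convert 3 thousands, 2 hundreds, 2 tens, 8 ones (place-value notation) → 3×1000 + 2×100 + 2×10 + 8 = 3228 (decimal)
Compute 4923 - 3228 = 1695
Convert 1695 (decimal) → 1695 = 1×1000 + 6×100 + 9×10 + 5 → 1 thousand, 6 hundreds, 9 tens, 5 ones (place-value notation)
1 thousand, 6 hundreds, 9 tens, 5 ones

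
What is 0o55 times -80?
Convert 0o55 (octal) → 5×8 + 5 = 45 (decimal)
Compute 45 × -80 = -3600
-3600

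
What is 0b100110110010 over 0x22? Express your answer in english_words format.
Convert 0b100110110010 (binary) → 2048 + 256 + 128 + 32 + 16 + 2 = 2482 (decimal)
Convert 0x22 (hexadecimal) → 2×16 + 2 = 34 (decimal)
Compute 2482 ÷ 34 = 73
Convert 73 (decimal) → seventy-three (English words)
seventy-three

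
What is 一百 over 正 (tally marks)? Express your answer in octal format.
Convert 一百 (Chinese numeral) → 1×100 = 100 (decimal)
Convert 正 (tally marks) → 5 (decimal)
Compute 100 ÷ 5 = 20
Convert 20 (decimal) → 20 = 2×8 + 4 → 0o24 (octal)
0o24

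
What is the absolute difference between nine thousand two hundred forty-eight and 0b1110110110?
Convert nine thousand two hundred forty-eight (English words) → 9×1000 + 2×100 + 48 = 9248 (decimal)
Convert 0b1110110110 (binary) → 512 + 256 + 128 + 32 + 16 + 4 + 2 = 950 (decimal)
Compute |9248 - 950| = 8298
8298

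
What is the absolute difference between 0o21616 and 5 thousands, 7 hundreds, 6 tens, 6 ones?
Convert 0o21616 (octal) → 2×4096 + 1×512 + 6×64 + 1×8 + 6 = 9102 (decimal)
Convert 5 thousands, 7 hundreds, 6 tens, 6 ones (place-value notation) → 5×1000 + 7×100 + 6×10 + 6 = 5766 (decimal)
Compute |9102 - 5766| = 3336
3336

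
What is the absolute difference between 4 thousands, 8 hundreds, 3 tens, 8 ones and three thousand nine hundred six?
Convert 4 thousands, 8 hundreds, 3 tens, 8 ones (place-value notation) → 4×1000 + 8×100 + 3×10 + 8 = 4838 (decimal)
Convert three thousand nine hundred six (English words) → 3×1000 + 9×100 + 6 = 3906 (decimal)
Compute |4838 - 3906| = 932
932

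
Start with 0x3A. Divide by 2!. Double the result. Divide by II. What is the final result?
Convert 0x3A (hexadecimal) → 3×16 + 10 = 58 (decimal)
Start: 58
Convert 2! (factorial) → 2 (decimal)
58 ÷ 2 = 29
29 × 2 = 58
Convert II (Roman numeral) → 1 + 1 = 2 (decimal)
58 ÷ 2 = 29
29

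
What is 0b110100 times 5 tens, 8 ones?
Convert 0b110100 (binary) → 32 + 16 + 4 = 52 (decimal)
Convert 5 tens, 8 ones (place-value notation) → 5×10 + 8 = 58 (decimal)
Compute 52 × 58 = 3016
3016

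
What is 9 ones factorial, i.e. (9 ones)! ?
Convert 9 ones (place-value notation) → 9 (decimal)
Compute 9! = 362880
362880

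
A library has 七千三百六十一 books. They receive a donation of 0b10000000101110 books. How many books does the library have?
Convert 七千三百六十一 (Chinese numeral) → 7×1000 + 3×100 + 6×10 + 1 = 7361 (decimal)
Convert 0b10000000101110 (binary) → 8192 + 32 + 8 + 4 + 2 = 8238 (decimal)
Compute 7361 + 8238 = 15599
15599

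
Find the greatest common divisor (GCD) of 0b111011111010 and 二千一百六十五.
Convert 0b111011111010 (binary) → 2048 + 1024 + 512 + 128 + 64 + 32 + 16 + 8 + 2 = 3834 (decimal)
Convert 二千一百六十五 (Chinese numeral) → 2×1000 + 1×100 + 6×10 + 5 = 2165 (decimal)
Compute gcd(3834, 2165) = 1
1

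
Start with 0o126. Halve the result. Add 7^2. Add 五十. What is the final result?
Convert 0o126 (octal) → 1×64 + 2×8 + 6 = 86 (decimal)
Start: 86
86 ÷ 2 = 43
Convert 7^2 (power) → 49 (decimal)
43 + 49 = 92
Convert 五十 (Chinese numeral) → 5×10 = 50 (decimal)
92 + 50 = 142
142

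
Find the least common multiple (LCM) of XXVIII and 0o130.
Convert XXVIII (Roman numeral) → 10 + 10 + 5 + 1 + 1 + 1 = 28 (decimal)
Convert 0o130 (octal) → 1×64 + 3×8 = 88 (decimal)
Compute lcm(28, 88) = 616
616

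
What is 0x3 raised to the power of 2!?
Convert 0x3 (hexadecimal) → 3 (decimal)
Convert 2! (factorial) → 2 (decimal)
Compute 3 ^ 2 = 9
9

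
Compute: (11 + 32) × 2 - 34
Parentheses first: 11 + 32 = 43
Multiply: 43 × 2 = 86
Subtract: 86 - 34 = 52
52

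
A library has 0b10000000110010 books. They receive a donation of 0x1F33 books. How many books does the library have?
Convert 0b10000000110010 (binary) → 8192 + 32 + 16 + 2 = 8242 (decimal)
Convert 0x1F33 (hexadecimal) → 1×4096 + 15×256 + 3×16 + 3 = 7987 (decimal)
Compute 8242 + 7987 = 16229
16229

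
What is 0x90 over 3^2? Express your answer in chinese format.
Convert 0x90 (hexadecimal) → 9×16 = 144 (decimal)
Convert 3^2 (power) → 9 (decimal)
Compute 144 ÷ 9 = 16
Convert 16 (decimal) → 16 = 1×10 + 6 → 十六 (Chinese numeral)
十六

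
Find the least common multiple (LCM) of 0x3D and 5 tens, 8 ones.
Convert 0x3D (hexadecimal) → 3×16 + 13 = 61 (decimal)
Convert 5 tens, 8 ones (place-value notation) → 5×10 + 8 = 58 (decimal)
Compute lcm(61, 58) = 3538
3538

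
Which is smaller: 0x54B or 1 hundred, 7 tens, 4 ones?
Convert 0x54B (hexadecimal) → 5×256 + 4×16 + 11 = 1355 (decimal)
Convert 1 hundred, 7 tens, 4 ones (place-value notation) → 1×100 + 7×10 + 4 = 174 (decimal)
Compare 1355 vs 174: smaller = 174
174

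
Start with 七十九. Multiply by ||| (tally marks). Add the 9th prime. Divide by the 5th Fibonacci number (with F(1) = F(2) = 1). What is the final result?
Convert 七十九 (Chinese numeral) → 7×10 + 9 = 79 (decimal)
Start: 79
Convert ||| (tally marks) → 3 (decimal)
79 × 3 = 237
Convert the 9th prime (prime index) → 23 (decimal)
237 + 23 = 260
Convert the 5th Fibonacci number (with F(1) = F(2) = 1) (Fibonacci index) → 1, 1, 2, 3, 5 → 5 (decimal)
260 ÷ 5 = 52
52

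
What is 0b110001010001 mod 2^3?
Convert 0b110001010001 (binary) → 2048 + 1024 + 64 + 16 + 1 = 3153 (decimal)
Convert 2^3 (power) → 8 (decimal)
Compute 3153 mod 8 = 1
1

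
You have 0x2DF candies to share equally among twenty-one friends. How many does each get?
Convert 0x2DF (hexadecimal) → 2×256 + 13×16 + 15 = 735 (decimal)
Convert twenty-one (English words) → 21 (decimal)
Compute 735 ÷ 21 = 35
35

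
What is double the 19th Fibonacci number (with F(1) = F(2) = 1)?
The 19th Fibonacci number (with F(1) = F(2) = 1) = 4181
Compute 4181 × 2 = 8362
8362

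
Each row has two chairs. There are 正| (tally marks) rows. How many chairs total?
Convert two (English words) → 2 (decimal)
Convert 正| (tally marks) → 5 + 1 = 6 (decimal)
Compute 2 × 6 = 12
12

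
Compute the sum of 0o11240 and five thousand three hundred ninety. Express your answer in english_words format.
Convert 0o11240 (octal) → 1×4096 + 1×512 + 2×64 + 4×8 = 4768 (decimal)
Convert five thousand three hundred ninety (English words) → 5×1000 + 3×100 + 90 = 5390 (decimal)
Compute 4768 + 5390 = 10158
Convert 10158 (decimal) → 10158 = 10×1000 + 1×100 + 58 → ten thousand one hundred fifty-eight (English words)
ten thousand one hundred fifty-eight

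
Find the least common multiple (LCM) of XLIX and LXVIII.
Convert XLIX (Roman numeral) → 40 + 9 = 49 (decimal)
Convert LXVIII (Roman numeral) → 50 + 10 + 5 + 1 + 1 + 1 = 68 (decimal)
Compute lcm(49, 68) = 3332
3332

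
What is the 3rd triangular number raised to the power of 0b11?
Convert the 3rd triangular number (triangular index) → 3×4/2 = 6 (decimal)
Convert 0b11 (binary) → 2 + 1 = 3 (decimal)
Compute 6 ^ 3 = 216
216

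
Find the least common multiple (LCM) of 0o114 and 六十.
Convert 0o114 (octal) → 1×64 + 1×8 + 4 = 76 (decimal)
Convert 六十 (Chinese numeral) → 6×10 = 60 (decimal)
Compute lcm(76, 60) = 1140
1140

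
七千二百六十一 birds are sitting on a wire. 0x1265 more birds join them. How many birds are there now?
Convert 七千二百六十一 (Chinese numeral) → 7×1000 + 2×100 + 6×10 + 1 = 7261 (decimal)
Convert 0x1265 (hexadecimal) → 1×4096 + 2×256 + 6×16 + 5 = 4709 (decimal)
Compute 7261 + 4709 = 11970
11970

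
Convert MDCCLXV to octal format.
Convert MDCCLXV (Roman numeral) → 1000 + 500 + 100 + 100 + 50 + 10 + 5 = 1765 (decimal)
Convert 1765 (decimal) → 1765 = 3×512 + 3×64 + 4×8 + 5 → 0o3345 (octal)
0o3345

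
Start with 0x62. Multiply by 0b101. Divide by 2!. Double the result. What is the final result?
Convert 0x62 (hexadecimal) → 6×16 + 2 = 98 (decimal)
Start: 98
Convert 0b101 (binary) → 4 + 1 = 5 (decimal)
98 × 5 = 490
Convert 2! (factorial) → 2 (decimal)
490 ÷ 2 = 245
245 × 2 = 490
490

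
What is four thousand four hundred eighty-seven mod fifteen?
Convert four thousand four hundred eighty-seven (English words) → 4×1000 + 4×100 + 87 = 4487 (decimal)
Convert fifteen (English words) → 15 (decimal)
Compute 4487 mod 15 = 2
2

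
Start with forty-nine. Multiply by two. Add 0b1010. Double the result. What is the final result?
Convert forty-nine (English words) → 49 (decimal)
Start: 49
Convert two (English words) → 2 (decimal)
49 × 2 = 98
Convert 0b1010 (binary) → 8 + 2 = 10 (decimal)
98 + 10 = 108
108 × 2 = 216
216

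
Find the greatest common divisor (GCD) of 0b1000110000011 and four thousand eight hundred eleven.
Convert 0b1000110000011 (binary) → 4096 + 256 + 128 + 2 + 1 = 4483 (decimal)
Convert four thousand eight hundred eleven (English words) → 4×1000 + 8×100 + 11 = 4811 (decimal)
Compute gcd(4483, 4811) = 1
1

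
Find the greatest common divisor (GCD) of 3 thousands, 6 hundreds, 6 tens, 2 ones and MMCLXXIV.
Convert 3 thousands, 6 hundreds, 6 tens, 2 ones (place-value notation) → 3×1000 + 6×100 + 6×10 + 2 = 3662 (decimal)
Convert MMCLXXIV (Roman numeral) → 1000 + 1000 + 100 + 50 + 10 + 10 + 4 = 2174 (decimal)
Compute gcd(3662, 2174) = 2
2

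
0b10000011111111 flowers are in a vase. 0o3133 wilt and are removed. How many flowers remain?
Convert 0b10000011111111 (binary) → 8192 + 128 + 64 + 32 + 16 + 8 + 4 + 2 + 1 = 8447 (decimal)
Convert 0o3133 (octal) → 3×512 + 1×64 + 3×8 + 3 = 1627 (decimal)
Compute 8447 - 1627 = 6820
6820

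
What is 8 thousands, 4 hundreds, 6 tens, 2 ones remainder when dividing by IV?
Convert 8 thousands, 4 hundreds, 6 tens, 2 ones (place-value notation) → 8×1000 + 4×100 + 6×10 + 2 = 8462 (decimal)
Convert IV (Roman numeral) → 4 (decimal)
Compute 8462 mod 4 = 2
2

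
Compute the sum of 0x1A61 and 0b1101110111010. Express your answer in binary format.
Convert 0x1A61 (hexadecimal) → 1×4096 + 10×256 + 6×16 + 1 = 6753 (decimal)
Convert 0b1101110111010 (binary) → 4096 + 2048 + 512 + 256 + 128 + 32 + 16 + 8 + 2 = 7098 (decimal)
Compute 6753 + 7098 = 13851
Convert 13851 (decimal) → 13851 = 8192 + 4096 + 1024 + 512 + 16 + 8 + 2 + 1 → 0b11011000011011 (binary)
0b11011000011011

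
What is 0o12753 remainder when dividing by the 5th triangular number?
Convert 0o12753 (octal) → 1×4096 + 2×512 + 7×64 + 5×8 + 3 = 5611 (decimal)
Convert the 5th triangular number (triangular index) → 5×6/2 = 15 (decimal)
Compute 5611 mod 15 = 1
1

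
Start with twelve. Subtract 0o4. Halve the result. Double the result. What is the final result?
Convert twelve (English words) → 12 (decimal)
Start: 12
Convert 0o4 (octal) → 4 (decimal)
12 - 4 = 8
8 ÷ 2 = 4
4 × 2 = 8
8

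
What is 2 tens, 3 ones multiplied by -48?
Convert 2 tens, 3 ones (place-value notation) → 2×10 + 3 = 23 (decimal)
Compute 23 × -48 = -1104
-1104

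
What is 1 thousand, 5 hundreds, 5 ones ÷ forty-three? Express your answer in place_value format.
Convert 1 thousand, 5 hundreds, 5 ones (place-value notation) → 1×1000 + 5×100 + 5 = 1505 (decimal)
Convert forty-three (English words) → 43 (decimal)
Compute 1505 ÷ 43 = 35
Convert 35 (decimal) → 35 = 3×10 + 5 → 3 tens, 5 ones (place-value notation)
3 tens, 5 ones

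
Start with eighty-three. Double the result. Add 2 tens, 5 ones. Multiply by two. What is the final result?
Convert eighty-three (English words) → 83 (decimal)
Start: 83
83 × 2 = 166
Convert 2 tens, 5 ones (place-value notation) → 2×10 + 5 = 25 (decimal)
166 + 25 = 191
Convert two (English words) → 2 (decimal)
191 × 2 = 382
382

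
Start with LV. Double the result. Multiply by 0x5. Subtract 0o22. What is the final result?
Convert LV (Roman numeral) → 50 + 5 = 55 (decimal)
Start: 55
55 × 2 = 110
Convert 0x5 (hexadecimal) → 5 (decimal)
110 × 5 = 550
Convert 0o22 (octal) → 2×8 + 2 = 18 (decimal)
550 - 18 = 532
532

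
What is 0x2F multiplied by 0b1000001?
Convert 0x2F (hexadecimal) → 2×16 + 15 = 47 (decimal)
Convert 0b1000001 (binary) → 64 + 1 = 65 (decimal)
Compute 47 × 65 = 3055
3055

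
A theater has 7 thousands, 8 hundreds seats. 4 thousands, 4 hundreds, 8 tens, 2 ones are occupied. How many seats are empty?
Convert 7 thousands, 8 hundreds (place-value notation) → 7×1000 + 8×100 = 7800 (decimal)
Convert 4 thousands, 4 hundreds, 8 tens, 2 ones (place-value notation) → 4×1000 + 4×100 + 8×10 + 2 = 4482 (decimal)
Compute 7800 - 4482 = 3318
3318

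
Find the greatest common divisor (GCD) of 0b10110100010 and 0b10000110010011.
Convert 0b10110100010 (binary) → 1024 + 256 + 128 + 32 + 2 = 1442 (decimal)
Convert 0b10000110010011 (binary) → 8192 + 256 + 128 + 16 + 2 + 1 = 8595 (decimal)
Compute gcd(1442, 8595) = 1
1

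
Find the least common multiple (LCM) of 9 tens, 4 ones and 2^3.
Convert 9 tens, 4 ones (place-value notation) → 9×10 + 4 = 94 (decimal)
Convert 2^3 (power) → 8 (decimal)
Compute lcm(94, 8) = 376
376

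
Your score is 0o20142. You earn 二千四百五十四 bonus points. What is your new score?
Convert 0o20142 (octal) → 2×4096 + 1×64 + 4×8 + 2 = 8290 (decimal)
Convert 二千四百五十四 (Chinese numeral) → 2×1000 + 4×100 + 5×10 + 4 = 2454 (decimal)
Compute 8290 + 2454 = 10744
10744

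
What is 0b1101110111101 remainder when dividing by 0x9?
Convert 0b1101110111101 (binary) → 4096 + 2048 + 512 + 256 + 128 + 32 + 16 + 8 + 4 + 1 = 7101 (decimal)
Convert 0x9 (hexadecimal) → 9 (decimal)
Compute 7101 mod 9 = 0
0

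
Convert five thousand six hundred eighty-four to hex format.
Convert five thousand six hundred eighty-four (English words) → 5×1000 + 6×100 + 84 = 5684 (decimal)
Convert 5684 (decimal) → 5684 = 1×4096 + 6×256 + 3×16 + 4 → 0x1634 (hexadecimal)
0x1634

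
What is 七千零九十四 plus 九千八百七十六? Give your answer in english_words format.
Convert 七千零九十四 (Chinese numeral) → 7×1000 + 9×10 + 4 = 7094 (decimal)
Convert 九千八百七十六 (Chinese numeral) → 9×1000 + 8×100 + 7×10 + 6 = 9876 (decimal)
Compute 7094 + 9876 = 16970
Convert 16970 (decimal) → 16970 = 16×1000 + 9×100 + 70 → sixteen thousand nine hundred seventy (English words)
sixteen thousand nine hundred seventy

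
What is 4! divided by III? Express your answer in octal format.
Convert 4! (factorial) → 24 (decimal)
Convert III (Roman numeral) → 1 + 1 + 1 = 3 (decimal)
Compute 24 ÷ 3 = 8
Convert 8 (decimal) → 8 = 1×8 → 0o10 (octal)
0o10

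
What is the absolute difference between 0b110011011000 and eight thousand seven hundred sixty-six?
Convert 0b110011011000 (binary) → 2048 + 1024 + 128 + 64 + 16 + 8 = 3288 (decimal)
Convert eight thousand seven hundred sixty-six (English words) → 8×1000 + 7×100 + 66 = 8766 (decimal)
Compute |3288 - 8766| = 5478
5478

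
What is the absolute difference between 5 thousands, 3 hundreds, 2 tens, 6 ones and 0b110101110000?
Convert 5 thousands, 3 hundreds, 2 tens, 6 ones (place-value notation) → 5×1000 + 3×100 + 2×10 + 6 = 5326 (decimal)
Convert 0b110101110000 (binary) → 2048 + 1024 + 256 + 64 + 32 + 16 = 3440 (decimal)
Compute |5326 - 3440| = 1886
1886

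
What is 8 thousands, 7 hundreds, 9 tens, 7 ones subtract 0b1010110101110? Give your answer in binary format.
Convert 8 thousands, 7 hundreds, 9 tens, 7 ones (place-value notation) → 8×1000 + 7×100 + 9×10 + 7 = 8797 (decimal)
Convert 0b1010110101110 (binary) → 4096 + 1024 + 256 + 128 + 32 + 8 + 4 + 2 = 5550 (decimal)
Compute 8797 - 5550 = 3247
Convert 3247 (decimal) → 3247 = 2048 + 1024 + 128 + 32 + 8 + 4 + 2 + 1 → 0b110010101111 (binary)
0b110010101111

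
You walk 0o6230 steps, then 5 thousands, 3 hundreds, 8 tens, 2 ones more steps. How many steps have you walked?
Convert 0o6230 (octal) → 6×512 + 2×64 + 3×8 = 3224 (decimal)
Convert 5 thousands, 3 hundreds, 8 tens, 2 ones (place-value notation) → 5×1000 + 3×100 + 8×10 + 2 = 5382 (decimal)
Compute 3224 + 5382 = 8606
8606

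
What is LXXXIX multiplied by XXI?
Convert LXXXIX (Roman numeral) → 50 + 10 + 10 + 10 + 9 = 89 (decimal)
Convert XXI (Roman numeral) → 10 + 10 + 1 = 21 (decimal)
Compute 89 × 21 = 1869
1869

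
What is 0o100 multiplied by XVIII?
Convert 0o100 (octal) → 1×64 = 64 (decimal)
Convert XVIII (Roman numeral) → 10 + 5 + 1 + 1 + 1 = 18 (decimal)
Compute 64 × 18 = 1152
1152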